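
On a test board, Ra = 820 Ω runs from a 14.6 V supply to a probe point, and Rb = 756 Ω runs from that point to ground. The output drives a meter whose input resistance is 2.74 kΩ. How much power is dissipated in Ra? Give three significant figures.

Total resistance from the source is Ra + (Rb‖R_L) = 1413 Ω, so I = 14.6/1413 Ω = 10.34 mA.
P = I²·Ra = (10.34 mA)² × 820 Ω = 87.6 mW.

P ≈ 87.6 mW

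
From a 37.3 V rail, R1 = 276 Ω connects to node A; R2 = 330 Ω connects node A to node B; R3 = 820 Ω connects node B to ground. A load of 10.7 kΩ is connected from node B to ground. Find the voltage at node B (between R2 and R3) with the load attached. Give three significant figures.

At node B, R3 is in parallel with the load: R3‖R_L = 761.6 Ω.
Below node A the resistance is R2 + (R3‖R_L) = 1092 Ω, so V_A = 37.3 × 1092/1368 = 29.77 V.
Then V_B = V_A × (R3‖R_L)/(R2 + R3‖R_L) = 29.77 × 761.6/1092 = 20.8 V.

V ≈ 20.8 V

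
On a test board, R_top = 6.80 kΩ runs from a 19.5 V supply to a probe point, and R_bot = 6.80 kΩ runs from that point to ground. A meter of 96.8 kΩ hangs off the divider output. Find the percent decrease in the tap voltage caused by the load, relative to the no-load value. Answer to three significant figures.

3.39 %

The divider's output (Thévenin) resistance is R_top‖R_bot = 3.400 kΩ.
Fractional drop under load = R_th/(R_th + R_L) = 3.400 / (3.400 + 96.8) = 0.03393.
So the output falls by 3.39 %.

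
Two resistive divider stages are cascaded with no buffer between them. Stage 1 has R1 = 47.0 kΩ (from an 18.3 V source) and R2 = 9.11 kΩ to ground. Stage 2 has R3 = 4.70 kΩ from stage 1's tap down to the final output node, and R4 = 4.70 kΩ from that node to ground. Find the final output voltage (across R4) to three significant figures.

Stage 2 presents R3+R4 = 9.400 kΩ as a load on stage 1's tap.
Stage 1's lower leg becomes R2‖(R3+R4) = 4.626 kΩ, so V_mid = 18.3 × 4.626/51.63 = 1.640 V.
Stage 2 is itself unloaded: V_out = V_mid × R4/(R3+R4) = 1.640 × 4.70/9.400 = 0.820 V.

V_out ≈ 0.820 V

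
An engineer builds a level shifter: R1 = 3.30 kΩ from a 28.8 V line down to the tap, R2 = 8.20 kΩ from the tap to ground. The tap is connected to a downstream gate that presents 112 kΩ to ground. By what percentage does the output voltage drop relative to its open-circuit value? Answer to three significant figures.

The divider's output (Thévenin) resistance is R1‖R2 = 2.353 kΩ.
Fractional drop under load = R_th/(R_th + R_L) = 2.353 / (2.353 + 112) = 0.02058.
So the output falls by 2.06 %.

2.06 %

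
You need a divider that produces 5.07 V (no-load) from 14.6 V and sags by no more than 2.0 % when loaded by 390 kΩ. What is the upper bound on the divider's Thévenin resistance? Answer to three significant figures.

R_th ≤ 7.96 kΩ

Loading drop = R_th/(R_th + R_L) ≤ 0.0200, so R_th ≤ R_L · ε/(1−ε) = 390 kΩ × 0.0200/0.9800 = 7.96 kΩ.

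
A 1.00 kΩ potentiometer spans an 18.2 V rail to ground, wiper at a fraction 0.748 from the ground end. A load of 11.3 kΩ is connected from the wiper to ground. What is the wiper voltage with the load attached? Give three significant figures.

The wiper splits the pot into (1−α)R = 252.0 Ω above and αR = 748.0 Ω below.
Lower section ‖ load = 701.6 Ω.
V_wiper = 18.2 × 701.6/(252.0 + 701.6) = 13.4 V.

V ≈ 13.4 V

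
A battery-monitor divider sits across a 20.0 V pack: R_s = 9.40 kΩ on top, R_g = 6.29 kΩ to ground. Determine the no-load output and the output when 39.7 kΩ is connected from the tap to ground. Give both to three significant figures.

Open-circuit: V = 20.0 × 6.29/(9.40 + 6.29) = 8.02 V.
With the load, R_g becomes R_g‖R_L = 5.430 kΩ, so V = 20.0 × 5.430/14.83 = 7.32 V.

Unloaded: 8.02 V; loaded: 7.32 V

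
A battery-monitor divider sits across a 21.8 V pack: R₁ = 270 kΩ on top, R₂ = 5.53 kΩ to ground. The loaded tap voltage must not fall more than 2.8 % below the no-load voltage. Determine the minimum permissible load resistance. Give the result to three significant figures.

R_L(min) ≈ 188 kΩ

Output resistance R_th = R₁‖R₂ = (270 × 5.53)/275.5 = 5.419 kΩ.
The fractional drop is R_th/(R_th + R_L); requiring this ≤ 0.0280 gives R_L ≥ R_th(1/0.0280 − 1) = 5.419 × 34.71 = 188 kΩ.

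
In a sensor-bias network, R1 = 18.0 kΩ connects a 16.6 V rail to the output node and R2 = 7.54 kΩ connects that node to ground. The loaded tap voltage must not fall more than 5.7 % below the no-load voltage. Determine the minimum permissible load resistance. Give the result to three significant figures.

R_L(min) ≈ 87.9 kΩ

Output resistance R_th = R1‖R2 = (18.0 × 7.54)/25.54 = 5.314 kΩ.
The fractional drop is R_th/(R_th + R_L); requiring this ≤ 0.0570 gives R_L ≥ R_th(1/0.0570 − 1) = 5.314 × 16.54 = 87.9 kΩ.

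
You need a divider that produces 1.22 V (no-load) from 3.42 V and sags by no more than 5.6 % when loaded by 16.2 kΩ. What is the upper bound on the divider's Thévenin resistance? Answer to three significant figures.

R_th ≤ 961 Ω

Loading drop = R_th/(R_th + R_L) ≤ 0.0560, so R_th ≤ R_L · ε/(1−ε) = 16.2 kΩ × 0.0560/0.9440 = 961 Ω.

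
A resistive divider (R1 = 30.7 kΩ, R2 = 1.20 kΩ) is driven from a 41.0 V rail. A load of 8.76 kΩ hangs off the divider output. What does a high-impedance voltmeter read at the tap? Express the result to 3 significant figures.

The load sits in parallel with R2: R2‖R_L = (1.20 × 8.76) / (1.20 + 8.76) = 1.055 kΩ.
V_out = 41.0 × 1.055 / (30.7 + 1.055) = 41.0 × 1.055/31.76 = 1.36 V.

V_out ≈ 1.36 V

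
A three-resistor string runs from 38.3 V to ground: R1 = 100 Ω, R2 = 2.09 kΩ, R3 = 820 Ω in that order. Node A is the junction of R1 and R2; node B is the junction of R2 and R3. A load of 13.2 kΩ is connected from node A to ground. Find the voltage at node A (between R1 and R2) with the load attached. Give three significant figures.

Below node A the series string R2+R3 = 2910 Ω sits in parallel with the 13200 Ω load: 2384 Ω.
V_A = 38.3 × 2384/(100 + 2384) = 36.8 V.

V ≈ 36.8 V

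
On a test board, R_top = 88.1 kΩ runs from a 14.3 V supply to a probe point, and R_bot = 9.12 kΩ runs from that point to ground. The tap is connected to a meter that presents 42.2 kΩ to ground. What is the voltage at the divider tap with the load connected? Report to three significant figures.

V_out ≈ 1.12 V

The load sits in parallel with R_bot: R_bot‖R_L = (9.12 × 42.2) / (9.12 + 42.2) = 7.499 kΩ.
V_out = 14.3 × 7.499 / (88.1 + 7.499) = 14.3 × 7.499/95.60 = 1.12 V.
(Unloaded it would have been 1.34 V.)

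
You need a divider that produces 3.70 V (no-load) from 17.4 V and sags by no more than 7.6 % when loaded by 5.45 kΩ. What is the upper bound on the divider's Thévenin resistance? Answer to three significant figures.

Loading drop = R_th/(R_th + R_L) ≤ 0.0760, so R_th ≤ R_L · ε/(1−ε) = 5.45 kΩ × 0.0760/0.9240 = 448 Ω.

R_th ≤ 448 Ω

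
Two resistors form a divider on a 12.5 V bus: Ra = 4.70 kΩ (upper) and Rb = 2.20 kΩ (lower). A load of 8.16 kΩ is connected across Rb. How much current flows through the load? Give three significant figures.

I_L ≈ 0.413 mA

Rb‖R_L = 1.733 kΩ; V_out = 12.5 × 1.733/6.433 = 3.367 V.
I_L = V_out / R_L = 3.367 / 8.16 kΩ = 0.413 mA.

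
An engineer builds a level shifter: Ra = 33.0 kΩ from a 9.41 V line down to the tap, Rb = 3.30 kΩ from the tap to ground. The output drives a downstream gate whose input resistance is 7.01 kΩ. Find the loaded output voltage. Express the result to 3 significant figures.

The load sits in parallel with Rb: Rb‖R_L = (3.30 × 7.01) / (3.30 + 7.01) = 2.244 kΩ.
V_out = 9.41 × 2.244 / (33.0 + 2.244) = 9.41 × 2.244/35.24 = 0.599 V.

V_out ≈ 0.599 V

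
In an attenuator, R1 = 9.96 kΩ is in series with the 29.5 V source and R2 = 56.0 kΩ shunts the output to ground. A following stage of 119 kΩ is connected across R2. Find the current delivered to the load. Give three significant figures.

R2‖R_L = 38.08 kΩ; V_out = 29.5 × 38.08/48.04 = 23.38 V.
I_L = V_out / R_L = 23.38 / 119 kΩ = 0.197 mA.

I_L ≈ 0.197 mA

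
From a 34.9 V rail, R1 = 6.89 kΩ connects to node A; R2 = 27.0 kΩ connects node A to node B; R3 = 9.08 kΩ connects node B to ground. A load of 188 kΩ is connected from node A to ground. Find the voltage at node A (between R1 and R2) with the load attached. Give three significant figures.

Below node A the series string R2+R3 = 36.08 kΩ sits in parallel with the 188 kΩ load: 30.27 kΩ.
V_A = 34.9 × 30.27/(6.89 + 30.27) = 28.4 V.

V ≈ 28.4 V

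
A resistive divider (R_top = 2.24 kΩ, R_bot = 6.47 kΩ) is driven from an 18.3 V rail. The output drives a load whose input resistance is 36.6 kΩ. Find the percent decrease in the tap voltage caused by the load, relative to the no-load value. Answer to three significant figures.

The divider's output (Thévenin) resistance is R_top‖R_bot = 1.664 kΩ.
Fractional drop under load = R_th/(R_th + R_L) = 1.664 / (1.664 + 36.6) = 0.04349.
So the output falls by 4.35 %.

4.35 %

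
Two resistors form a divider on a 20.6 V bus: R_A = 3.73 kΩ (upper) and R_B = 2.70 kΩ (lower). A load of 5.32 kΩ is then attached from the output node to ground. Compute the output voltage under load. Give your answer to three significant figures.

The load sits in parallel with R_B: R_B‖R_L = (2.70 × 5.32) / (2.70 + 5.32) = 1.791 kΩ.
V_out = 20.6 × 1.791 / (3.73 + 1.791) = 20.6 × 1.791/5.521 = 6.68 V.

V_out ≈ 6.68 V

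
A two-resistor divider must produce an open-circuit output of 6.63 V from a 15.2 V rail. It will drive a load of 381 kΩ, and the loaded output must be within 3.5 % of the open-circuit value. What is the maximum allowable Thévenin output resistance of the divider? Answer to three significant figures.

R_th ≤ 13.8 kΩ

Loading drop = R_th/(R_th + R_L) ≤ 0.0350, so R_th ≤ R_L · ε/(1−ε) = 381 kΩ × 0.0350/0.9650 = 13.8 kΩ.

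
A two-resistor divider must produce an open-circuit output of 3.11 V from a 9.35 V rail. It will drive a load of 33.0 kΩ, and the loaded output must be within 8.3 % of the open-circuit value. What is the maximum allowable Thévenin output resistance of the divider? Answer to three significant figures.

R_th ≤ 2.99 kΩ

Loading drop = R_th/(R_th + R_L) ≤ 0.0830, so R_th ≤ R_L · ε/(1−ε) = 33.0 kΩ × 0.0830/0.9170 = 2.99 kΩ.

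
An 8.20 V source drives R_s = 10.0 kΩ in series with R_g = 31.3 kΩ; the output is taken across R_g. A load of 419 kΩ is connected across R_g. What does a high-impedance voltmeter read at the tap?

V_out ≈ 6.10 V

The load sits in parallel with R_g: R_g‖R_L = (31.3 × 419) / (31.3 + 419) = 29.12 kΩ.
V_out = 8.20 × 29.12 / (10.0 + 29.12) = 8.20 × 29.12/39.12 = 6.10 V.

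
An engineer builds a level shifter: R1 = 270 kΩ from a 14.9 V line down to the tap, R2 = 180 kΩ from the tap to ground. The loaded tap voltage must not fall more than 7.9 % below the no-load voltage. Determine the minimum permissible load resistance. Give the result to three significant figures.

R_L(min) ≈ 1.26 MΩ

Output resistance R_th = R1‖R2 = (270 × 180)/450.0 = 108.0 kΩ.
The fractional drop is R_th/(R_th + R_L); requiring this ≤ 0.0790 gives R_L ≥ R_th(1/0.0790 − 1) = 108.0 × 11.66 = 1.26 MΩ.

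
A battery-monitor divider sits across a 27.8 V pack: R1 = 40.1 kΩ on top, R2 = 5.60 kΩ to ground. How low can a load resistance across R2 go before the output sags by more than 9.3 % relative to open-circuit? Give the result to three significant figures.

R_L(min) ≈ 47.9 kΩ

Output resistance R_th = R1‖R2 = (40.1 × 5.60)/45.70 = 4.914 kΩ.
The fractional drop is R_th/(R_th + R_L); requiring this ≤ 0.0930 gives R_L ≥ R_th(1/0.0930 − 1) = 4.914 × 9.753 = 47.9 kΩ.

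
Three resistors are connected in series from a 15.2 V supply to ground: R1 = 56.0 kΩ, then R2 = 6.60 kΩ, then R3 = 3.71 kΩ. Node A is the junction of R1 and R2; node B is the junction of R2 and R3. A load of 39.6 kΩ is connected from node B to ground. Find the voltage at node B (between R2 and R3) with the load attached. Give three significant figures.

At node B, R3 is in parallel with the load: R3‖R_L = 3.392 kΩ.
Below node A the resistance is R2 + (R3‖R_L) = 9.992 kΩ, so V_A = 15.2 × 9.992/65.99 = 2.302 V.
Then V_B = V_A × (R3‖R_L)/(R2 + R3‖R_L) = 2.302 × 3.392/9.992 = 0.781 V.

V ≈ 0.781 V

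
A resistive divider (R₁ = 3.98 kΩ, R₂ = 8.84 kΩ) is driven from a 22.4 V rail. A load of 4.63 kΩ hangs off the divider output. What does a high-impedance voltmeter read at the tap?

The load sits in parallel with R₂: R₂‖R_L = (8.84 × 4.63) / (8.84 + 4.63) = 3.039 kΩ.
V_out = 22.4 × 3.039 / (3.98 + 3.039) = 22.4 × 3.039/7.019 = 9.70 V.
(Unloaded it would have been 15.4 V.)

V_out ≈ 9.70 V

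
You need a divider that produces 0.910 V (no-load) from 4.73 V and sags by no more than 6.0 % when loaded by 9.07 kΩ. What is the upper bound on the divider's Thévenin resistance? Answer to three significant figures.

R_th ≤ 579 Ω

Loading drop = R_th/(R_th + R_L) ≤ 0.0600, so R_th ≤ R_L · ε/(1−ε) = 9.07 kΩ × 0.0600/0.9400 = 579 Ω.
(Any R1, R2 with R2/(R1+R2) = 0.192 and R1‖R2 ≤ 579 Ω will meet the spec.)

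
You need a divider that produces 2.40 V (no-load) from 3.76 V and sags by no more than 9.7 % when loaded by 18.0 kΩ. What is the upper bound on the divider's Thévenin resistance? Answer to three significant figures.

Loading drop = R_th/(R_th + R_L) ≤ 0.0970, so R_th ≤ R_L · ε/(1−ε) = 18.0 kΩ × 0.0970/0.9030 = 1.93 kΩ.
(Any R1, R2 with R2/(R1+R2) = 0.638 and R1‖R2 ≤ 1.93 kΩ will meet the spec.)

R_th ≤ 1.93 kΩ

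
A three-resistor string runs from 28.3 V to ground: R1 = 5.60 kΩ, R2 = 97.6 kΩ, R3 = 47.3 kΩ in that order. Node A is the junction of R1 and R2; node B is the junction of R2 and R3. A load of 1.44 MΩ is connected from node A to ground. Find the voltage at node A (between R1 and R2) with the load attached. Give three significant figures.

Below node A the series string R2+R3 = 144.9 kΩ sits in parallel with the 1440 kΩ load: 131.7 kΩ.
V_A = 28.3 × 131.7/(5.60 + 131.7) = 27.1 V.

V ≈ 27.1 V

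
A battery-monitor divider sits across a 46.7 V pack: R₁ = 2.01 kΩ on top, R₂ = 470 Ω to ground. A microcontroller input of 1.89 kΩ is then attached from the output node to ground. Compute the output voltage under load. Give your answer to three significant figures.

The load sits in parallel with R₂: R₂‖R_L = (470 × 1890) / (470 + 1890) = 376.4 Ω.
V_out = 46.7 × 376.4 / (2010 + 376.4) = 46.7 × 376.4/2386 = 7.37 V.

V_out ≈ 7.37 V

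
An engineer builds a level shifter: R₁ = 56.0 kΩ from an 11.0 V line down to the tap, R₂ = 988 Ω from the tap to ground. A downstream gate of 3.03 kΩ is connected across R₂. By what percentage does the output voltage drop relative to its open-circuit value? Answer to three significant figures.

24.3 %

The divider's output (Thévenin) resistance is R₁‖R₂ = 970.9 Ω.
Fractional drop under load = R_th/(R_th + R_L) = 970.9 / (970.9 + 3030) = 0.2427.
So the output falls by 24.3 %.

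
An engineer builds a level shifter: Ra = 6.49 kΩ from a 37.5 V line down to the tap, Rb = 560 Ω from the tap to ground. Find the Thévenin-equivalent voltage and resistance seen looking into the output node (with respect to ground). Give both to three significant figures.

V_th is the open-circuit tap voltage: 37.5 × 560/(6490 + 560) = 2.98 V.
With the supply zeroed, Ra and Rb appear in parallel from the tap: R_th = Ra‖Rb = (6490 × 560)/7050 = 516 Ω.

V_th = 2.98 V, R_th = 516 Ω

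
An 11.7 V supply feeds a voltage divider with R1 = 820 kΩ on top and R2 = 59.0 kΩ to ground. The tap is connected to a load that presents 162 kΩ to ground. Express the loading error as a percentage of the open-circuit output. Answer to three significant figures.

The divider's output (Thévenin) resistance is R1‖R2 = 55.04 kΩ.
Fractional drop under load = R_th/(R_th + R_L) = 55.04 / (55.04 + 162) = 0.2536.
So the output falls by 25.4 %.

25.4 %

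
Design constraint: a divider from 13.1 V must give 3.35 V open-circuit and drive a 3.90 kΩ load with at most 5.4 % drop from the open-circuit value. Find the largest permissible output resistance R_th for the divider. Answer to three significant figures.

R_th ≤ 223 Ω

Loading drop = R_th/(R_th + R_L) ≤ 0.0540, so R_th ≤ R_L · ε/(1−ε) = 3.90 kΩ × 0.0540/0.9460 = 223 Ω.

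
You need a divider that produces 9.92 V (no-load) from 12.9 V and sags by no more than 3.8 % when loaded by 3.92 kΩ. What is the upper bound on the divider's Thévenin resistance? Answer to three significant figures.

Loading drop = R_th/(R_th + R_L) ≤ 0.0380, so R_th ≤ R_L · ε/(1−ε) = 3.92 kΩ × 0.0380/0.9620 = 155 Ω.
(Any R1, R2 with R2/(R1+R2) = 0.769 and R1‖R2 ≤ 155 Ω will meet the spec.)

R_th ≤ 155 Ω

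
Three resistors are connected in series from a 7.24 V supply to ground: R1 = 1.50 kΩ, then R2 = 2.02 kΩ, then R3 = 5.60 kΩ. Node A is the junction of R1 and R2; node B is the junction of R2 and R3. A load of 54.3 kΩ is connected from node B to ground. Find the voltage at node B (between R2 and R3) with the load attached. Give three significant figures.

At node B, R3 is in parallel with the load: R3‖R_L = 5.076 kΩ.
Below node A the resistance is R2 + (R3‖R_L) = 7.096 kΩ, so V_A = 7.24 × 7.096/8.596 = 5.977 V.
Then V_B = V_A × (R3‖R_L)/(R2 + R3‖R_L) = 5.977 × 5.076/7.096 = 4.28 V.

V ≈ 4.28 V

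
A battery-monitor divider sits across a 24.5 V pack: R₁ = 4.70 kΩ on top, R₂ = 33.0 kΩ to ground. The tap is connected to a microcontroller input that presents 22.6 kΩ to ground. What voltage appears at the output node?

V_out ≈ 18.1 V

The load sits in parallel with R₂: R₂‖R_L = (33.0 × 22.6) / (33.0 + 22.6) = 13.41 kΩ.
V_out = 24.5 × 13.41 / (4.70 + 13.41) = 24.5 × 13.41/18.11 = 18.1 V.
(Unloaded it would have been 21.4 V.)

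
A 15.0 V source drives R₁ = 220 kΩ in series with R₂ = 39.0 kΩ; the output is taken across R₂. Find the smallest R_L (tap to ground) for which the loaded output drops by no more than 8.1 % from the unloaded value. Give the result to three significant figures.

Output resistance R_th = R₁‖R₂ = (220 × 39.0)/259.0 = 33.13 kΩ.
The fractional drop is R_th/(R_th + R_L); requiring this ≤ 0.0810 gives R_L ≥ R_th(1/0.0810 − 1) = 33.13 × 11.35 = 376 kΩ.

R_L(min) ≈ 376 kΩ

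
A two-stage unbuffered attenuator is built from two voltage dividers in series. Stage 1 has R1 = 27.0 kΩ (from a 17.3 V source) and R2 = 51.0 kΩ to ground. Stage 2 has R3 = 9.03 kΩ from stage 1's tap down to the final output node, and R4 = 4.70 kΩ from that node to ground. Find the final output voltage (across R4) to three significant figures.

V_out ≈ 1.69 V

Stage 2 presents R3+R4 = 13.73 kΩ as a load on stage 1's tap.
Stage 1's lower leg becomes R2‖(R3+R4) = 10.82 kΩ, so V_mid = 17.3 × 10.82/37.82 = 4.949 V.
Stage 2 is itself unloaded: V_out = V_mid × R4/(R3+R4) = 4.949 × 4.70/13.73 = 1.69 V.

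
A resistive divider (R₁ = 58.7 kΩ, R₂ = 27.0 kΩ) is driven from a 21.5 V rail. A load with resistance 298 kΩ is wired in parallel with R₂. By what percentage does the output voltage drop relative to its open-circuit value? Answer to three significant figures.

5.84 %

The divider's output (Thévenin) resistance is R₁‖R₂ = 18.49 kΩ.
Fractional drop under load = R_th/(R_th + R_L) = 18.49 / (18.49 + 298) = 0.05843.
So the output falls by 5.84 %.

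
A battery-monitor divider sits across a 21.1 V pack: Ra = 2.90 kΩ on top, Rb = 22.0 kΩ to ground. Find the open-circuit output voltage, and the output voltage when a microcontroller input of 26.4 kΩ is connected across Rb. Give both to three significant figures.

Open-circuit: V = 21.1 × 22.0/(2.90 + 22.0) = 18.6 V.
With the load, Rb becomes Rb‖R_L = 12.00 kΩ, so V = 21.1 × 12.00/14.90 = 17.0 V.

Unloaded: 18.6 V; loaded: 17.0 V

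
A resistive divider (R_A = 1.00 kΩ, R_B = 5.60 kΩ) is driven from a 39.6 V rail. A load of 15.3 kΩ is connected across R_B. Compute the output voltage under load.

V_out ≈ 31.8 V

The load sits in parallel with R_B: R_B‖R_L = (5.60 × 15.3) / (5.60 + 15.3) = 4.100 kΩ.
V_out = 39.6 × 4.100 / (1.00 + 4.100) = 39.6 × 4.100/5.100 = 31.8 V.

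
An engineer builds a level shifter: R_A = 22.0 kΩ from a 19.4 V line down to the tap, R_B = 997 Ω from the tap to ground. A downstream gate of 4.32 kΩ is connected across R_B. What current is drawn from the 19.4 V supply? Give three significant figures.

I ≈ 0.851 mA

R_B‖R_L = 810.1 Ω, so the source sees R_A + R_B‖R_L = 22810 Ω.
I = 19.4 V / 22810 Ω = 0.851 mA.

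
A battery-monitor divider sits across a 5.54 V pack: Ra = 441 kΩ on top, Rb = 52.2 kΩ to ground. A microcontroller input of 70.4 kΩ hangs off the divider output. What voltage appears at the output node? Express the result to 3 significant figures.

V_out ≈ 0.353 V

The load sits in parallel with Rb: Rb‖R_L = (52.2 × 70.4) / (52.2 + 70.4) = 29.97 kΩ.
V_out = 5.54 × 29.97 / (441 + 29.97) = 5.54 × 29.97/471.0 = 0.353 V.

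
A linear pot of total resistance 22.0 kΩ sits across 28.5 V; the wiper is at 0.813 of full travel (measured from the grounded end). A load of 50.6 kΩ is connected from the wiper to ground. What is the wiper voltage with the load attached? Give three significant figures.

V ≈ 21.7 V

The wiper splits the pot into (1−α)R = 4.114 kΩ above and αR = 17.89 kΩ below.
Lower section ‖ load = 13.21 kΩ.
V_wiper = 28.5 × 13.21/(4.114 + 13.21) = 21.7 V.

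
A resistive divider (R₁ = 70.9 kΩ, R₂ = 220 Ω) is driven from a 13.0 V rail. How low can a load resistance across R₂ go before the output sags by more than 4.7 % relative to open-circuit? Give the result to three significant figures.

R_L(min) ≈ 4.45 kΩ

Output resistance R_th = R₁‖R₂ = (70900 × 220)/71120 = 219.3 Ω.
The fractional drop is R_th/(R_th + R_L); requiring this ≤ 0.0470 gives R_L ≥ R_th(1/0.0470 − 1) = 219.3 × 20.28 = 4.45 kΩ.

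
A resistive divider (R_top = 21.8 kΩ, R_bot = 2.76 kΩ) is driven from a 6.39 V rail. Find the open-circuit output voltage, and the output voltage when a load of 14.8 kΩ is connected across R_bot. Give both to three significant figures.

Unloaded: 0.718 V; loaded: 0.616 V

Open-circuit: V = 6.39 × 2.76/(21.8 + 2.76) = 0.718 V.
With the load, R_bot becomes R_bot‖R_L = 2.326 kΩ, so V = 6.39 × 2.326/24.13 = 0.616 V.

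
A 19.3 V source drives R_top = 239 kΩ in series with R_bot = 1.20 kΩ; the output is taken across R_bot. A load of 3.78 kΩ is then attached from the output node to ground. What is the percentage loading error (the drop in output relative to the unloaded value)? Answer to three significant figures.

Unloaded V = 19.3 × 1.20/240.2 = 0.09642 V.
Loaded: R_bot‖R_L = 0.9108 kΩ, giving V = 19.3 × 0.9108/239.9 = 0.07327 V.
Drop = (0.09642 − 0.07327) / 0.09642 = 24.0 %.

24.0 %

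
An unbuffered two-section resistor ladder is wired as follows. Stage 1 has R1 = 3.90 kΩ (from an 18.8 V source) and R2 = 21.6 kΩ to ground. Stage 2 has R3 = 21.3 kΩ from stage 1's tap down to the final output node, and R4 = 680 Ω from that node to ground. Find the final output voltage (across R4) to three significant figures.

Stage 2 presents R3+R4 = 21980 Ω as a load on stage 1's tap.
Stage 1's lower leg becomes R2‖(R3+R4) = 10890 Ω, so V_mid = 18.8 × 10890/14790 = 13.84 V.
Stage 2 is itself unloaded: V_out = V_mid × R4/(R3+R4) = 13.84 × 680/21980 = 0.428 V.

V_out ≈ 0.428 V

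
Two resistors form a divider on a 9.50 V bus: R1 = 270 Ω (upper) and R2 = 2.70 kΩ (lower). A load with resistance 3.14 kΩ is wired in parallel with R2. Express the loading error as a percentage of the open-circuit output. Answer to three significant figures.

The divider's output (Thévenin) resistance is R1‖R2 = 245.5 Ω.
Fractional drop under load = R_th/(R_th + R_L) = 245.5 / (245.5 + 3140) = 0.07250.
So the output falls by 7.25 %.

7.25 %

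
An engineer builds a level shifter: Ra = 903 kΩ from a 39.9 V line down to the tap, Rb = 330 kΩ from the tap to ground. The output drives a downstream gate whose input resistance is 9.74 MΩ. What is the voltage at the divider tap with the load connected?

V_out ≈ 10.4 V

The load sits in parallel with Rb: Rb‖R_L = (330 × 9740) / (330 + 9740) = 319.2 kΩ.
V_out = 39.9 × 319.2 / (903 + 319.2) = 39.9 × 319.2/1222 = 10.4 V.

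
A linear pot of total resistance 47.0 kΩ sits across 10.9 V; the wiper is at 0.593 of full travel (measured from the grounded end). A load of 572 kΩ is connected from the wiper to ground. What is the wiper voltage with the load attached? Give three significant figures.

The wiper splits the pot into (1−α)R = 19.13 kΩ above and αR = 27.87 kΩ below.
Lower section ‖ load = 26.58 kΩ.
V_wiper = 10.9 × 26.58/(19.13 + 26.58) = 6.34 V.

V ≈ 6.34 V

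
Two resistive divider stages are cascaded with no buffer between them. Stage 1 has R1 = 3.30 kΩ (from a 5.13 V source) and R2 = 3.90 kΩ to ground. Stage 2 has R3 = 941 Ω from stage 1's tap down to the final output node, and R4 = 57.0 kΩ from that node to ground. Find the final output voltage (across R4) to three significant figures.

Stage 2 presents R3+R4 = 57940 Ω as a load on stage 1's tap.
Stage 1's lower leg becomes R2‖(R3+R4) = 3654 Ω, so V_mid = 5.13 × 3654/6954 = 2.696 V.
Stage 2 is itself unloaded: V_out = V_mid × R4/(R3+R4) = 2.696 × 57000/57940 = 2.65 V.

V_out ≈ 2.65 V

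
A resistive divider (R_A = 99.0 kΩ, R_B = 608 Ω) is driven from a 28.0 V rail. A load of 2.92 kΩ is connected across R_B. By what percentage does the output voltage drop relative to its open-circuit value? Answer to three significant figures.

Unloaded V = 28.0 × 608/99610 = 0.1709 V.
Loaded: R_B‖R_L = 503.2 Ω, giving V = 28.0 × 503.2/99500 = 0.1416 V.
Drop = (0.1709 − 0.1416) / 0.1709 = 17.1 %.

17.1 %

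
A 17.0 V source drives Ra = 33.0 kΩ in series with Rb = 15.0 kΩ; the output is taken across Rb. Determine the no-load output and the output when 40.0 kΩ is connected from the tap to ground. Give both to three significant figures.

Open-circuit: V = 17.0 × 15.0/(33.0 + 15.0) = 5.31 V.
With the load, Rb becomes Rb‖R_L = 10.91 kΩ, so V = 17.0 × 10.91/43.91 = 4.22 V.

Unloaded: 5.31 V; loaded: 4.22 V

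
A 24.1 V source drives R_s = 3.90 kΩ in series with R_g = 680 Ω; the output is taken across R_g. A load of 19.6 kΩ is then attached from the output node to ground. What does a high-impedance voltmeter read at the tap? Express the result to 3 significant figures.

V_out ≈ 3.48 V

The load sits in parallel with R_g: R_g‖R_L = (680 × 19600) / (680 + 19600) = 657.2 Ω.
V_out = 24.1 × 657.2 / (3900 + 657.2) = 24.1 × 657.2/4557 = 3.48 V.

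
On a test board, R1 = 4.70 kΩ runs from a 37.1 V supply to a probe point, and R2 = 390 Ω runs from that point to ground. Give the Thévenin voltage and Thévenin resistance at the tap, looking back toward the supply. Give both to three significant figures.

V_th = 2.84 V, R_th = 360 Ω

V_th is the open-circuit tap voltage: 37.1 × 390/(4700 + 390) = 2.84 V.
With the supply zeroed, R1 and R2 appear in parallel from the tap: R_th = R1‖R2 = (4700 × 390)/5090 = 360 Ω.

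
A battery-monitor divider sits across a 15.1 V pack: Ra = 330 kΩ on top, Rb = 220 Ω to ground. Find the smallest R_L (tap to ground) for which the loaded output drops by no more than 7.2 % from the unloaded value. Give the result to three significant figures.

R_L(min) ≈ 2.83 kΩ

Output resistance R_th = Ra‖Rb = (330000 × 220)/330200 = 219.9 Ω.
The fractional drop is R_th/(R_th + R_L); requiring this ≤ 0.0720 gives R_L ≥ R_th(1/0.0720 − 1) = 219.9 × 12.89 = 2.83 kΩ.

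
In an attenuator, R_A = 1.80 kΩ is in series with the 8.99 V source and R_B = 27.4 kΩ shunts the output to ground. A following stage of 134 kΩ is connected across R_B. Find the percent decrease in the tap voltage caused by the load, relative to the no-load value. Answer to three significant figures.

1.24 %

The divider's output (Thévenin) resistance is R_A‖R_B = 1.689 kΩ.
Fractional drop under load = R_th/(R_th + R_L) = 1.689 / (1.689 + 134) = 0.01245.
So the output falls by 1.24 %.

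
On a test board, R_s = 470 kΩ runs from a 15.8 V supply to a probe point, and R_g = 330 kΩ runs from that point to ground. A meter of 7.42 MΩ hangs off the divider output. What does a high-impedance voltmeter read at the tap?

V_out ≈ 6.35 V

The load sits in parallel with R_g: R_g‖R_L = (330 × 7420) / (330 + 7420) = 315.9 kΩ.
V_out = 15.8 × 315.9 / (470 + 315.9) = 15.8 × 315.9/785.9 = 6.35 V.
(Unloaded it would have been 6.52 V.)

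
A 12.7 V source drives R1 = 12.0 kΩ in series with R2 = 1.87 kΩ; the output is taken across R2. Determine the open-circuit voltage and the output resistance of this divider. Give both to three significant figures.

V_th is the open-circuit tap voltage: 12.7 × 1.87/(12.0 + 1.87) = 1.71 V.
With the supply zeroed, R1 and R2 appear in parallel from the tap: R_th = R1‖R2 = (12.0 × 1.87)/13.87 = 1.62 kΩ.

V_th = 1.71 V, R_th = 1.62 kΩ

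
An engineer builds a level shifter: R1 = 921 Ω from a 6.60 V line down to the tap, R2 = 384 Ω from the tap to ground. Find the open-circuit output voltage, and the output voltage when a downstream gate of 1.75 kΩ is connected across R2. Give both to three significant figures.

Open-circuit: V = 6.60 × 384/(921 + 384) = 1.94 V.
With the load, R2 becomes R2‖R_L = 314.9 Ω, so V = 6.60 × 314.9/1236 = 1.68 V.

Unloaded: 1.94 V; loaded: 1.68 V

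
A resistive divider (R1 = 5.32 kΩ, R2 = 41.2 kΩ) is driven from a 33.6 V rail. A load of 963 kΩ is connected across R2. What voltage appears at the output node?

V_out ≈ 29.6 V

The load sits in parallel with R2: R2‖R_L = (41.2 × 963) / (41.2 + 963) = 39.51 kΩ.
V_out = 33.6 × 39.51 / (5.32 + 39.51) = 33.6 × 39.51/44.83 = 29.6 V.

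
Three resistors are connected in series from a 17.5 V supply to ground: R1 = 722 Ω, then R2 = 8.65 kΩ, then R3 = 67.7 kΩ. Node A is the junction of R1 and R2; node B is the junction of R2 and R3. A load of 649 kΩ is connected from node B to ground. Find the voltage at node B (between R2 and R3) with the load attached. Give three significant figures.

At node B, R3 is in parallel with the load: R3‖R_L = 61310 Ω.
Below node A the resistance is R2 + (R3‖R_L) = 69960 Ω, so V_A = 17.5 × 69960/70680 = 17.32 V.
Then V_B = V_A × (R3‖R_L)/(R2 + R3‖R_L) = 17.32 × 61310/69960 = 15.2 V.

V ≈ 15.2 V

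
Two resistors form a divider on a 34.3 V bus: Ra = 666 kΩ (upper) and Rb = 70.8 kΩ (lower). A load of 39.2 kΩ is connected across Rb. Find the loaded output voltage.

V_out ≈ 1.25 V

The load sits in parallel with Rb: Rb‖R_L = (70.8 × 39.2) / (70.8 + 39.2) = 25.23 kΩ.
V_out = 34.3 × 25.23 / (666 + 25.23) = 34.3 × 25.23/691.2 = 1.25 V.
(Unloaded it would have been 3.30 V.)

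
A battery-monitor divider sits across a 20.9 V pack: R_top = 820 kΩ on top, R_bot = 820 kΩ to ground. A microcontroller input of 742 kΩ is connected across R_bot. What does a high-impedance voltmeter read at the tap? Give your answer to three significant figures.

The load sits in parallel with R_bot: R_bot‖R_L = (820 × 742) / (820 + 742) = 389.5 kΩ.
V_out = 20.9 × 389.5 / (820 + 389.5) = 20.9 × 389.5/1210 = 6.73 V.

V_out ≈ 6.73 V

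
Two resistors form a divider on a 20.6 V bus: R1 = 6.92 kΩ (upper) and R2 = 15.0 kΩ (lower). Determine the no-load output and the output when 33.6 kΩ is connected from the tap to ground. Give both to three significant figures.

Open-circuit: V = 20.6 × 15.0/(6.92 + 15.0) = 14.1 V.
With the load, R2 becomes R2‖R_L = 10.37 kΩ, so V = 20.6 × 10.37/17.29 = 12.4 V.

Unloaded: 14.1 V; loaded: 12.4 V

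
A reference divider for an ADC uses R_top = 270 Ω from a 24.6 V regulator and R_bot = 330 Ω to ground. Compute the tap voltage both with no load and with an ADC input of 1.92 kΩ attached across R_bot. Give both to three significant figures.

Unloaded: 13.5 V; loaded: 12.6 V

Open-circuit: V = 24.6 × 330/(270 + 330) = 13.5 V.
With the load, R_bot becomes R_bot‖R_L = 281.6 Ω, so V = 24.6 × 281.6/551.6 = 12.6 V.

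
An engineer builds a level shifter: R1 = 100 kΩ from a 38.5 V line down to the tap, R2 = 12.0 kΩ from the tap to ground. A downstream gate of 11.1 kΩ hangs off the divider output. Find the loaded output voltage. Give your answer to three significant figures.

The load sits in parallel with R2: R2‖R_L = (12.0 × 11.1) / (12.0 + 11.1) = 5.766 kΩ.
V_out = 38.5 × 5.766 / (100 + 5.766) = 38.5 × 5.766/105.8 = 2.10 V.

V_out ≈ 2.10 V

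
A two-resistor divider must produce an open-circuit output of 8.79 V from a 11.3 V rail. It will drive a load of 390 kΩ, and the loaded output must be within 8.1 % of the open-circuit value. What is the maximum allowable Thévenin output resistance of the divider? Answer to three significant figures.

Loading drop = R_th/(R_th + R_L) ≤ 0.0810, so R_th ≤ R_L · ε/(1−ε) = 390 kΩ × 0.0810/0.9190 = 34.4 kΩ.

R_th ≤ 34.4 kΩ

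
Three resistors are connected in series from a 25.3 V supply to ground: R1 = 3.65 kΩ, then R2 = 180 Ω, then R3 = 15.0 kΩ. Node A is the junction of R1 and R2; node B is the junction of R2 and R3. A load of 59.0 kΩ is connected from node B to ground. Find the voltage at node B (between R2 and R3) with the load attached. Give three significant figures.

V ≈ 19.2 V

At node B, R3 is in parallel with the load: R3‖R_L = 11960 Ω.
Below node A the resistance is R2 + (R3‖R_L) = 12140 Ω, so V_A = 25.3 × 12140/15790 = 19.45 V.
Then V_B = V_A × (R3‖R_L)/(R2 + R3‖R_L) = 19.45 × 11960/12140 = 19.2 V.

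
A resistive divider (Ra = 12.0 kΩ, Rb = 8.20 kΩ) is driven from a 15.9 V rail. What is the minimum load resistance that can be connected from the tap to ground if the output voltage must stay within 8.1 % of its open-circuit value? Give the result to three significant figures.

Output resistance R_th = Ra‖Rb = (12.0 × 8.20)/20.20 = 4.871 kΩ.
The fractional drop is R_th/(R_th + R_L); requiring this ≤ 0.0810 gives R_L ≥ R_th(1/0.0810 − 1) = 4.871 × 11.35 = 55.3 kΩ.

R_L(min) ≈ 55.3 kΩ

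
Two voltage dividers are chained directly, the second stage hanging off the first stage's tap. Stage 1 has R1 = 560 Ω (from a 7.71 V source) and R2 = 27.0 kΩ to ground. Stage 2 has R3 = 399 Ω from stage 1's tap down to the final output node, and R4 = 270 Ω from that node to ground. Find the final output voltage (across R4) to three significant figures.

Stage 2 presents R3+R4 = 669.0 Ω as a load on stage 1's tap.
Stage 1's lower leg becomes R2‖(R3+R4) = 652.8 Ω, so V_mid = 7.71 × 652.8/1213 = 4.150 V.
Stage 2 is itself unloaded: V_out = V_mid × R4/(R3+R4) = 4.150 × 270/669.0 = 1.67 V.

V_out ≈ 1.67 V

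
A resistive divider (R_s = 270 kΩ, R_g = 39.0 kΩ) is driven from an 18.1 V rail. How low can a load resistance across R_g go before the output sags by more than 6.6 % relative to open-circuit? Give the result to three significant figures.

R_L(min) ≈ 482 kΩ

Output resistance R_th = R_s‖R_g = (270 × 39.0)/309.0 = 34.08 kΩ.
The fractional drop is R_th/(R_th + R_L); requiring this ≤ 0.0660 gives R_L ≥ R_th(1/0.0660 − 1) = 34.08 × 14.15 = 482 kΩ.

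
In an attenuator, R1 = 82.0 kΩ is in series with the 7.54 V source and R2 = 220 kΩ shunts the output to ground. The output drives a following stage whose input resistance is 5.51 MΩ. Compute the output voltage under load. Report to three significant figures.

V_out ≈ 5.43 V

The load sits in parallel with R2: R2‖R_L = (220 × 5510) / (220 + 5510) = 211.6 kΩ.
V_out = 7.54 × 211.6 / (82.0 + 211.6) = 7.54 × 211.6/293.6 = 5.43 V.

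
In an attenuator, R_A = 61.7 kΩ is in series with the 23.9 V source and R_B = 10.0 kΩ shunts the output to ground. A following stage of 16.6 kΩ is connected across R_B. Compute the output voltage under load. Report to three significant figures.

The load sits in parallel with R_B: R_B‖R_L = (10.0 × 16.6) / (10.0 + 16.6) = 6.241 kΩ.
V_out = 23.9 × 6.241 / (61.7 + 6.241) = 23.9 × 6.241/67.94 = 2.20 V.

V_out ≈ 2.20 V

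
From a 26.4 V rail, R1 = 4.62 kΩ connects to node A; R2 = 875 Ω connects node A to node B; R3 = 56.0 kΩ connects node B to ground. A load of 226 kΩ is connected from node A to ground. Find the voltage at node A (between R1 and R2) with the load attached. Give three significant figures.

Below node A the series string R2+R3 = 56880 Ω sits in parallel with the 226000 Ω load: 45440 Ω.
V_A = 26.4 × 45440/(4620 + 45440) = 24.0 V.

V ≈ 24.0 V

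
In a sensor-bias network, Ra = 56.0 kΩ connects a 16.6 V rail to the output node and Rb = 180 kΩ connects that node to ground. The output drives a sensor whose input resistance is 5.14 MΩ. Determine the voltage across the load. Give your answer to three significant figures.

V_out ≈ 12.6 V

The load sits in parallel with Rb: Rb‖R_L = (180 × 5140) / (180 + 5140) = 173.9 kΩ.
V_out = 16.6 × 173.9 / (56.0 + 173.9) = 16.6 × 173.9/229.9 = 12.6 V.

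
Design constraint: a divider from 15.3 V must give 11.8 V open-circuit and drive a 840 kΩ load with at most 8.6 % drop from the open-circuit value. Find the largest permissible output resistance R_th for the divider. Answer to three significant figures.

Loading drop = R_th/(R_th + R_L) ≤ 0.0860, so R_th ≤ R_L · ε/(1−ε) = 840 kΩ × 0.0860/0.9140 = 79.0 kΩ.

R_th ≤ 79.0 kΩ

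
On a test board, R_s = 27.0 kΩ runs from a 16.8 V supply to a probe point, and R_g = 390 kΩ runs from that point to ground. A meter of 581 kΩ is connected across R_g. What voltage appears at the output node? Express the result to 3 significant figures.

V_out ≈ 15.1 V

The load sits in parallel with R_g: R_g‖R_L = (390 × 581) / (390 + 581) = 233.4 kΩ.
V_out = 16.8 × 233.4 / (27.0 + 233.4) = 16.8 × 233.4/260.4 = 15.1 V.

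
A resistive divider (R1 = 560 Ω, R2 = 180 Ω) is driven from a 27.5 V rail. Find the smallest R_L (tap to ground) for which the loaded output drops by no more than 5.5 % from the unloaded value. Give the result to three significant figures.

R_L(min) ≈ 2.34 kΩ

Output resistance R_th = R1‖R2 = (560 × 180)/740.0 = 136.2 Ω.
The fractional drop is R_th/(R_th + R_L); requiring this ≤ 0.0550 gives R_L ≥ R_th(1/0.0550 − 1) = 136.2 × 17.18 = 2.34 kΩ.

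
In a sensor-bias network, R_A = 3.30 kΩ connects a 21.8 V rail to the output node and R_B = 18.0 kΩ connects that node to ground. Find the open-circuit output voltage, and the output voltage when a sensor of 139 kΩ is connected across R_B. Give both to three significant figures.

Open-circuit: V = 21.8 × 18.0/(3.30 + 18.0) = 18.4 V.
With the load, R_B becomes R_B‖R_L = 15.94 kΩ, so V = 21.8 × 15.94/19.24 = 18.1 V.

Unloaded: 18.4 V; loaded: 18.1 V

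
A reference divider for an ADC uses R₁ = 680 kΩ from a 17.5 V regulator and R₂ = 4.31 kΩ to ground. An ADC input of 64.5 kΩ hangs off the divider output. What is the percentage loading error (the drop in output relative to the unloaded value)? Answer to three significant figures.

6.23 %

The divider's output (Thévenin) resistance is R₁‖R₂ = 4.283 kΩ.
Fractional drop under load = R_th/(R_th + R_L) = 4.283 / (4.283 + 64.5) = 0.06227.
So the output falls by 6.23 %.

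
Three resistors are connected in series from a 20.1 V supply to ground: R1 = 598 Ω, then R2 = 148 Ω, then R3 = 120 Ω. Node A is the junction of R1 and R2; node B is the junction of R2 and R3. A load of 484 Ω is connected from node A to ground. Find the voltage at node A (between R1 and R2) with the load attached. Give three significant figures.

Below node A the series string R2+R3 = 268.0 Ω sits in parallel with the 484 Ω load: 172.5 Ω.
V_A = 20.1 × 172.5/(598 + 172.5) = 4.50 V.

V ≈ 4.50 V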